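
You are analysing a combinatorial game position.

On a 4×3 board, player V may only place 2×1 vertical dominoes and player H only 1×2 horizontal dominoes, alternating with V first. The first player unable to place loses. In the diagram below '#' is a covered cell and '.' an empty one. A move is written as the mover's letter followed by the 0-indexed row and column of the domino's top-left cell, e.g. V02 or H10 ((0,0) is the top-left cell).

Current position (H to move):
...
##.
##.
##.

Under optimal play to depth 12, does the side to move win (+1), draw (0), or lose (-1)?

p1 H@[.../##./##./##.]: H00[##./##./##./##.]-1* H01[.##/##./##./##.]-1
p2 V@[##./##./##./##.]: V02[###/###/##./##.]+1* V12[##./###/###/##.]+1 V22[##./##./###/###]+1
p3 H@[###/###/##./##.] terminal -1; root [.../##./##./##.] d12

value(.../##./##./##., H) = -1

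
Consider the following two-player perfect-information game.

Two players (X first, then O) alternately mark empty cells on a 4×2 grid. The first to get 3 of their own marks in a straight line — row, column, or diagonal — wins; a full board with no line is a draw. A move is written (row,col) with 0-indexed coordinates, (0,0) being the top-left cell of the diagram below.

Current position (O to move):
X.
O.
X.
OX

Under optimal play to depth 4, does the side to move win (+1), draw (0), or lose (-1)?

p1 O@[X./O./X./OX]: (0,1)[XO/O./X./OX]+0* (1,1)[X./OO/X./OX]+0 (2,1)[X./O./XO/OX]+0
p2 X@[XO/O./X./OX]: (1,1)[XO/OX/X./OX]+0* (2,1)[XO/O./XX/OX]+0
p3 O@[XO/OX/X./OX]: (2,1)[XO/OX/XO/OX]+0*
p4 X@[XO/OX/XO/OX] terminal +0; root [X./O./X./OX] d4

value(X./O./X./OX, O) = 0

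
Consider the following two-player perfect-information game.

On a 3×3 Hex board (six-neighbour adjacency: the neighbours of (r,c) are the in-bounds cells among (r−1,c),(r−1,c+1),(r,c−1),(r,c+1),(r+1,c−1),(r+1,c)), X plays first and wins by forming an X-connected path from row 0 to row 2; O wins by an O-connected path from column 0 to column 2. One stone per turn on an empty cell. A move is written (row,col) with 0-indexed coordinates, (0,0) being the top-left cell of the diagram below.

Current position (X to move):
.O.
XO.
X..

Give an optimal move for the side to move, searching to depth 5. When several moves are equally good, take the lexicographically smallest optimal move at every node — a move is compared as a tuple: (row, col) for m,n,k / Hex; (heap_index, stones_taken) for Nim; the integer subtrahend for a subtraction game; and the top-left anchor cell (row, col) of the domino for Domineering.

X's best at [.O./XO./X..]: (0,0)

ply 1, X at .O./XO./X.. | (0,0)=+1→XO./XO./X..*; (0,2)=+1→.OX/XO./X..; (1,2)=+1→.O./XOX/X..; (2,1)=-1→.O./XO./XX.; (2,2)=-1→.O./XO./X.X
ply 2: XO./XO./X.. is terminal -1 (O); from .O./XO./X.. depth 5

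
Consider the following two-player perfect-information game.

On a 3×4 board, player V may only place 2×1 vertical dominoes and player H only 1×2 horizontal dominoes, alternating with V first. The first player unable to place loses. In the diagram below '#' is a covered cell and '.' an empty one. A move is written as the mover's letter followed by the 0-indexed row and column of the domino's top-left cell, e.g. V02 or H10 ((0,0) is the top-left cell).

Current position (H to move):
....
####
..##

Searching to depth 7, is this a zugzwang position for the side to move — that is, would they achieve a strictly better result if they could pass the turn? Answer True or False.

zugzwang(..../####/..##, H) = False

[..../####/..##] H move#1: H00:+1/##../####/..##*, H01:+1/.##./####/..##, H02:+1/..##/####/..##, H20:+1/..../####/####
[##../####/..##] end (terminal -1, V#2); searched ..../####/..## to 7
pass branch (V moves first from the same position):
  | [..../####/..##] end (terminal -1, V#1); searched ..../####/..## to 7
H moving scores +1; H passing scores +1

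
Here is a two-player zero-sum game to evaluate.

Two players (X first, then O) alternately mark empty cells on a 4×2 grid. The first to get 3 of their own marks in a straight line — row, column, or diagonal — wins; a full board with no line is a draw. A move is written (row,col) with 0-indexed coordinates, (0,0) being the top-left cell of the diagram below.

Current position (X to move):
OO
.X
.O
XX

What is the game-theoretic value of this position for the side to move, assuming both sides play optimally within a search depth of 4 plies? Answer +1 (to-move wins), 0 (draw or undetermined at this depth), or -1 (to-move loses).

value(OO/.X/.O/XX, X) = 0

p1 X@[OO/.X/.O/XX]: (1,0)[OO/XX/.O/XX]+0* (2,0)[OO/.X/XO/XX]+0
p2 O@[OO/XX/.O/XX]: (2,0)[OO/XX/OO/XX]+0*
p3 X@[OO/XX/OO/XX] terminal +0; root [OO/.X/.O/XX] d4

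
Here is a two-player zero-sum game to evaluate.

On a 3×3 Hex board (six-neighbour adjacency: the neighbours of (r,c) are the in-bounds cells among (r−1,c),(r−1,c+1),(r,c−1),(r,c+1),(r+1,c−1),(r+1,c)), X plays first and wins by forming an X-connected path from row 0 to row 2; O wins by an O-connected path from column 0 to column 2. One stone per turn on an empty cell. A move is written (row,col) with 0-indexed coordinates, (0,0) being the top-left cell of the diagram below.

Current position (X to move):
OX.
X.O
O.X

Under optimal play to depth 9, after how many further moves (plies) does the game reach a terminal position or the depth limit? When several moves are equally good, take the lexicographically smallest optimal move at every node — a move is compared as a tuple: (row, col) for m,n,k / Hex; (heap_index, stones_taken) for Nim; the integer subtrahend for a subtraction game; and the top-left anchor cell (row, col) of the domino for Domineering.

PV length from [OX./X.O/O.X]: 2 plies

ply 1, X at OX./X.O/O.X | (0,2)=-1→OXX/X.O/O.X*; (1,1)=-1→OX./XXO/O.X; (2,1)=-1→OX./X.O/OXX
ply 2, O at OXX/X.O/O.X | (1,1)=+1→OXX/XOO/O.X*; (2,1)=+1→OXX/X.O/OOX
ply 3: OXX/XOO/O.X is terminal -1 (X); from OX./X.O/O.X depth 9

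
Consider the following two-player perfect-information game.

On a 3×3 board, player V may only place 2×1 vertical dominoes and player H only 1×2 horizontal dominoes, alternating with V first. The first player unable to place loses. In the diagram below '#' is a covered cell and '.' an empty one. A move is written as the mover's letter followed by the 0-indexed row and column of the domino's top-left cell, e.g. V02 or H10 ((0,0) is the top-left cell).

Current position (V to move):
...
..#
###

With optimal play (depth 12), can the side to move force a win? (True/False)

V winning at [.../..#/###]: True

p1 V@[.../..#/###]: V00[#../#.#/###]-1 V01[.#./.##/###]+1*
p2 H@[.#./.##/###] terminal -1; root [.../..#/###] d12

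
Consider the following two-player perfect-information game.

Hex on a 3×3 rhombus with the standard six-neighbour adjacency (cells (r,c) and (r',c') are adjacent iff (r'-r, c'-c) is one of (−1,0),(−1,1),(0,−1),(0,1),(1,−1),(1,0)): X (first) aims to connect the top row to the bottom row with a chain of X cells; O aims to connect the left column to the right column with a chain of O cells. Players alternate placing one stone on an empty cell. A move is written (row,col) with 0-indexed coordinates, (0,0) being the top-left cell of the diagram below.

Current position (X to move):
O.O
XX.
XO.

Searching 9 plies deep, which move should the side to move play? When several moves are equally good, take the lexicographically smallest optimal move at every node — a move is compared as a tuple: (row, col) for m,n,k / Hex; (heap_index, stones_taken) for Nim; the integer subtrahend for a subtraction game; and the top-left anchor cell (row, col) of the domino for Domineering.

p1 X@[O.O/XX./XO.]: (0,1)[OXO/XX./XO.]+1* (1,2)[O.O/XXX/XO.]-1 (2,2)[O.O/XX./XOX]-1
p2 O@[OXO/XX./XO.] terminal -1; root [O.O/XX./XO.] d9

X's best at [O.O/XX./XO.]: (0,1)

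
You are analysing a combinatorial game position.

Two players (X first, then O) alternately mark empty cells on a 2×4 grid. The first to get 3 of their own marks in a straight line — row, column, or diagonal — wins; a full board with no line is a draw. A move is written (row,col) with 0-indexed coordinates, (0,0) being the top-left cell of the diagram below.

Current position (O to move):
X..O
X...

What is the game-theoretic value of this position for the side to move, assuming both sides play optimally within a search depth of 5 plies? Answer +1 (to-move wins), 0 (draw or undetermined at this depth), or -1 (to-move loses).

value(X..O/X..., O) = 0

p1 O@[X..O/X...]: (0,1)[XO.O/X...]+0* (0,2)[X.OO/X...]+0 (1,1)[X..O/XO..]+0 (1,2)[X..O/X.O.]+0 (1,3)[X..O/X..O]+0
p2 X@[XO.O/X...]: (0,2)[XOXO/X...]+0* (1,1)[XO.O/XX..]-1 (1,2)[XO.O/X.X.]-1 (1,3)[XO.O/X..X]-1
p3 O@[XOXO/X...]: (1,1)[XOXO/XO..]+0* (1,2)[XOXO/X.O.]+0 (1,3)[XOXO/X..O]+0
p4 X@[XOXO/XO..]: (1,2)[XOXO/XOX.]+0* (1,3)[XOXO/XO.X]+0
p5 O@[XOXO/XOX.]: (1,3)[XOXO/XOXO]+0*
p6 X@[XOXO/XOXO] terminal +0; root [X..O/X...] d5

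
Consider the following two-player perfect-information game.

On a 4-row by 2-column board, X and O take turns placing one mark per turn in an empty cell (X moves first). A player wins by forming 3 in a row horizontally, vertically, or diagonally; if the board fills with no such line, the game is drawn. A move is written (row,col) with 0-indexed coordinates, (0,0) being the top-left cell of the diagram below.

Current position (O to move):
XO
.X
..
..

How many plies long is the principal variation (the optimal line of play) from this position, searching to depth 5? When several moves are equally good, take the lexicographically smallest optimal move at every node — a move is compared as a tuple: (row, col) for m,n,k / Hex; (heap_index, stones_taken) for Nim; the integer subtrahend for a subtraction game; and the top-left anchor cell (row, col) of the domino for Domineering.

[XO/.X/../..] O move#1: (1,0):+0/XO/OX/../..*, (2,0):+0/XO/.X/O./.., (2,1):+0/XO/.X/.O/.., (3,0):+0/XO/.X/../O., (3,1):+0/XO/.X/../.O
[XO/OX/../..] X move#2: (2,0):+0/XO/OX/X./..*, (2,1):+0/XO/OX/.X/.., (3,0):+0/XO/OX/../X., (3,1):+0/XO/OX/../.X
[XO/OX/X./..] O move#3: (2,1):+0/XO/OX/XO/..*, (3,0):+0/XO/OX/X./O., (3,1):+0/XO/OX/X./.O
[XO/OX/XO/..] X move#4: (3,0):+0/XO/OX/XO/X.*, (3,1):+0/XO/OX/XO/.X
[XO/OX/XO/X.] O move#5: (3,1):+0/XO/OX/XO/XO*
[XO/OX/XO/XO] end (terminal +0, X#6); searched XO/.X/../.. to 5

PV length from [XO/.X/../..]: 5 plies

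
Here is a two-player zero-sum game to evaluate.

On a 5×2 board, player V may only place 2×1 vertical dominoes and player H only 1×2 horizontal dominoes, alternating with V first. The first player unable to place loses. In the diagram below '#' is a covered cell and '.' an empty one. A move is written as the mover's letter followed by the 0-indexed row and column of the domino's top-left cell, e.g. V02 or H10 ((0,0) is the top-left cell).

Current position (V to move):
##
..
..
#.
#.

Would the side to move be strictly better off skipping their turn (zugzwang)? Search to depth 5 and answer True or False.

zugzwang(##/../../#./#., V) = False

p1 V@[##/../../#./#.]: V10[##/#./#./#./#.]+1* V11[##/.#/.#/#./#.]+1 V21[##/../.#/##/#.]-1 V31[##/../../##/##]-1
p2 H@[##/#./#./#./#.] terminal -1; root [##/../../#./#.] d5
if V skipped the turn, H would face:
~ p1 H@[##/../../#./#.]: H10[##/##/../#./#.]-1 H20[##/../##/#./#.]+1*
~ p2 V@[##/../##/#./#.]: V31[##/../##/##/##]-1*
~ p3 H@[##/../##/##/##]: H10[##/##/##/##/##]+1*
~ p4 V@[##/##/##/##/##] terminal -1; root [##/../../#./#.] d5
compare (V): move=+1 vs pass=-1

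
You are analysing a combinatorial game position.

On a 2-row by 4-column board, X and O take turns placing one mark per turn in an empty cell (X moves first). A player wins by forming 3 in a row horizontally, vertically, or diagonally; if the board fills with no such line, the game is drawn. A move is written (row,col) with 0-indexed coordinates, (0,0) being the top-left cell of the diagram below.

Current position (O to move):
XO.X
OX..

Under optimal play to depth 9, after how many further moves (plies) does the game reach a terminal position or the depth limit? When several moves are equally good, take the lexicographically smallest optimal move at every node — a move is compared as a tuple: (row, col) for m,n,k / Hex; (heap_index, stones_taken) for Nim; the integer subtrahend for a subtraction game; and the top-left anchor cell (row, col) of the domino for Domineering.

PV length from [XO.X/OX..]: 3 plies

ply 1, O at XO.X/OX.. | (0,2)=+0→XOOX/OX..*; (1,2)=+0→XO.X/OXO.; (1,3)=+0→XO.X/OX.O
ply 2, X at XOOX/OX.. | (1,2)=+0→XOOX/OXX.*; (1,3)=+0→XOOX/OX.X
ply 3, O at XOOX/OXX. | (1,3)=+0→XOOX/OXXO*
ply 4: XOOX/OXXO is terminal +0 (X); from XO.X/OX.. depth 9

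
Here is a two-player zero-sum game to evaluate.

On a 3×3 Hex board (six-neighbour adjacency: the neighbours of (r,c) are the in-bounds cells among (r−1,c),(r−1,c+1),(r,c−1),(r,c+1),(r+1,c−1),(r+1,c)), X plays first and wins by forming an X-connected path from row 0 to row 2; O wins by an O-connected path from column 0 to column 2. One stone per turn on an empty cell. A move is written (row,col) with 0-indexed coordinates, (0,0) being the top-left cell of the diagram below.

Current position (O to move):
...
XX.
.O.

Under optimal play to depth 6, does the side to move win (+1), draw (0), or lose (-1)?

value(.../XX./.O., O) = +1

[.../XX./.O.] O move#1: (0,0):-1/O../XX./.O., (0,1):-1/.O./XX./.O., (0,2):-1/..O/XX./.O., (1,2):-1/.../XXO/.O., (2,0):+1/.../XX./OO.*, (2,2):-1/.../XX./.OO
[.../XX./OO.] X move#2: (0,0):-1/X../XX./OO.*, (0,1):-1/.X./XX./OO., (0,2):-1/..X/XX./OO., (1,2):-1/.../XXX/OO., (2,2):-1/.../XX./OOX
[X../XX./OO.] O move#3: (0,1):+1/XO./XX./OO.*, (0,2):+1/X.O/XX./OO., (1,2):+1/X../XXO/OO., (2,2):+1/X../XX./OOO
[XO./XX./OO.] X move#4: (0,2):-1/XOX/XX./OO.*, (1,2):-1/XO./XXX/OO., (2,2):-1/XO./XX./OOX
[XOX/XX./OO.] O move#5: (1,2):+1/XOX/XXO/OO.*, (2,2):+1/XOX/XX./OOO
[XOX/XXO/OO.] end (terminal -1, X#6); searched .../XX./.O. to 6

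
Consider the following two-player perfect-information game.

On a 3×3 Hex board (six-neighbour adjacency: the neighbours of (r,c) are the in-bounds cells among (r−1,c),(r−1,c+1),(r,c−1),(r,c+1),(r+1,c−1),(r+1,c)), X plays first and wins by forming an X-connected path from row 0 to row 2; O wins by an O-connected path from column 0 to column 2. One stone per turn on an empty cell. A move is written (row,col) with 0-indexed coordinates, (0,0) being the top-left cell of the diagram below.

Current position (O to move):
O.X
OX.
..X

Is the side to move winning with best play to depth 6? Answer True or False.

O winning at [O.X/OX./..X]: False

[O.X/OX./..X] O move#1: (0,1):-1/OOX/OX./..X*, (1,2):-1/O.X/OXO/..X, (2,0):-1/O.X/OX./O.X, (2,1):-1/O.X/OX./.OX
[OOX/OX./..X] X move#2: (1,2):+1/OOX/OXX/..X*, (2,0):+1/OOX/OX./X.X, (2,1):+1/OOX/OX./.XX
[OOX/OXX/..X] end (terminal -1, O#3); searched O.X/OX./..X to 6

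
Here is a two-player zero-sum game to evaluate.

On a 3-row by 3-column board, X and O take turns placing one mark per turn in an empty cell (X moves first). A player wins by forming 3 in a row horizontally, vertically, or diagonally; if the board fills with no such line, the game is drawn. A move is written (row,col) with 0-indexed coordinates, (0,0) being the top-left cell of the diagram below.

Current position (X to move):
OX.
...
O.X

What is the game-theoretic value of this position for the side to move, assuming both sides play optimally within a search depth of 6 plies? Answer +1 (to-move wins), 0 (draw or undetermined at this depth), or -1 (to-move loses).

value(OX./.../O.X, X) = 0

p1 X@[OX./.../O.X]: (0,2)[OXX/.../O.X]-1 (1,0)[OX./X../O.X]+0* (1,1)[OX./.X./O.X]-1 (1,2)[OX./..X/O.X]-1 (2,1)[OX./.../OXX]-1
p2 O@[OX./X../O.X]: (0,2)[OXO/X../O.X]-1 (1,1)[OX./XO./O.X]+0* (1,2)[OX./X.O/O.X]+0 (2,1)[OX./X../OOX]-1
p3 X@[OX./XO./O.X]: (0,2)[OXX/XO./O.X]+0* (1,2)[OX./XOX/O.X]-1 (2,1)[OX./XO./OXX]-1
p4 O@[OXX/XO./O.X]: (1,2)[OXX/XOO/O.X]+0* (2,1)[OXX/XO./OOX]-1
p5 X@[OXX/XOO/O.X]: (2,1)[OXX/XOO/OXX]+0*
p6 O@[OXX/XOO/OXX] terminal +0; root [OX./.../O.X] d6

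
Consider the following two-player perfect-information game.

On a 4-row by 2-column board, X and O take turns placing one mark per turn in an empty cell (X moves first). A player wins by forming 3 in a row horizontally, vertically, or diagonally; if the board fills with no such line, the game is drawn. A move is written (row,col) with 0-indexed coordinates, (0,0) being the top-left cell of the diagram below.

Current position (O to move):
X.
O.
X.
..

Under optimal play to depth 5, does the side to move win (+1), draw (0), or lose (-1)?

value(X./O./X./.., O) = 0

ply 1, O at X./O./X./.. | (0,1)=+0→XO/O./X./..*; (1,1)=+0→X./OO/X./..; (2,1)=+0→X./O./XO/..; (3,0)=+0→X./O./X./O.; (3,1)=+0→X./O./X./.O
ply 2, X at XO/O./X./.. | (1,1)=+0→XO/OX/X./..*; (2,1)=+0→XO/O./XX/..; (3,0)=+0→XO/O./X./X.; (3,1)=+0→XO/O./X./.X
ply 3, O at XO/OX/X./.. | (2,1)=+0→XO/OX/XO/..*; (3,0)=+0→XO/OX/X./O.; (3,1)=+0→XO/OX/X./.O
ply 4, X at XO/OX/XO/.. | (3,0)=+0→XO/OX/XO/X.*; (3,1)=+0→XO/OX/XO/.X
ply 5, O at XO/OX/XO/X. | (3,1)=+0→XO/OX/XO/XO*
ply 6: XO/OX/XO/XO is terminal +0 (X); from X./O./X./.. depth 5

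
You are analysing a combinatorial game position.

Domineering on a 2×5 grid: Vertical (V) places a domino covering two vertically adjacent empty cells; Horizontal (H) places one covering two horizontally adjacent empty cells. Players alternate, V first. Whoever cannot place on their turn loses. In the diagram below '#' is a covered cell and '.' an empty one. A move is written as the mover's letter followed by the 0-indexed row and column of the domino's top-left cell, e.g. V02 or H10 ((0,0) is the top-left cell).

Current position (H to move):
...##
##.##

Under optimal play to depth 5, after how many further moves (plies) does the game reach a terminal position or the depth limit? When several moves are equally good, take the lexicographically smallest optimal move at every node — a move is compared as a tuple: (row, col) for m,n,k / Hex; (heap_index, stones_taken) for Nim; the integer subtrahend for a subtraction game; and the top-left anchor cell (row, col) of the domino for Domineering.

PV length from [...##/##.##]: 1 ply

ply 1, H at ...##/##.## | H00=-1→##.##/##.##; H01=+1→.####/##.##*
ply 2: .####/##.## is terminal -1 (V); from ...##/##.## depth 5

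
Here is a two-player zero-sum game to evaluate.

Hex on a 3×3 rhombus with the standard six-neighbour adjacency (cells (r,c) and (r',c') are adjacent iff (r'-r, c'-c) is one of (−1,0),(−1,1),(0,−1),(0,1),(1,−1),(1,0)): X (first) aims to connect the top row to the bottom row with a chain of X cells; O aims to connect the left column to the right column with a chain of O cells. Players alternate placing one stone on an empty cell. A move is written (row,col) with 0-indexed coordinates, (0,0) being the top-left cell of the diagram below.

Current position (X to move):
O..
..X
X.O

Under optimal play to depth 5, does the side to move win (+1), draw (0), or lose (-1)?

ply 1, X at O../..X/X.O | (0,1)=+1→OX./..X/X.O*; (0,2)=+1→O.X/..X/X.O; (1,0)=+1→O../X.X/X.O; (1,1)=+1→O../.XX/X.O; (2,1)=+1→O../..X/XXO
ply 2, O at OX./..X/X.O | (0,2)=-1→OXO/..X/X.O*; (1,0)=-1→OX./O.X/X.O; (1,1)=-1→OX./.OX/X.O; (2,1)=-1→OX./..X/XOO
ply 3, X at OXO/..X/X.O | (1,0)=+1→OXO/X.X/X.O*; (1,1)=+1→OXO/.XX/X.O; (2,1)=+1→OXO/..X/XXO
ply 4: OXO/X.X/X.O is terminal -1 (O); from O../..X/X.O depth 5

value(O../..X/X.O, X) = +1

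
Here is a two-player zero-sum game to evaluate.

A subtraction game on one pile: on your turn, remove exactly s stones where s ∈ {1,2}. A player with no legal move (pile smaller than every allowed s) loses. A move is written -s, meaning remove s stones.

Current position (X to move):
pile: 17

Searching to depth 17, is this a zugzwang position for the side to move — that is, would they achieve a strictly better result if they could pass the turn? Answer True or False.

zugzwang(17, X) = False

p1 X@[17]: -1[16]-1 -2[15]+1*
p2 O@[15]: -1[14]-1* -2[13]-1
p3 X@[14]: -1[13]-1 -2[12]+1*
p4 O@[12]: -1[11]-1* -2[10]-1
p5 X@[11]: -1[10]-1 -2[9]+1*
p6 O@[9]: -1[8]-1* -2[7]-1
p7 X@[8]: -1[7]-1 -2[6]+1*
p8 O@[6]: -1[5]-1* -2[4]-1
p9 X@[5]: -1[4]-1 -2[3]+1*
p10 O@[3]: -1[2]-1* -2[1]-1
p11 X@[2]: -1[1]-1 -2[0]+1*
p12 O@[0] terminal -1; root [17] d17
if X skipped the turn, O would face:
~ p1 O@[17]: -1[16]-1 -2[15]+1*
~ p2 X@[15]: -1[14]-1* -2[13]-1
~ p3 O@[14]: -1[13]-1 -2[12]+1*
~ p4 X@[12]: -1[11]-1* -2[10]-1
~ p5 O@[11]: -1[10]-1 -2[9]+1*
~ p6 X@[9]: -1[8]-1* -2[7]-1
~ p7 O@[8]: -1[7]-1 -2[6]+1*
~ p8 X@[6]: -1[5]-1* -2[4]-1
~ p9 O@[5]: -1[4]-1 -2[3]+1*
~ p10 X@[3]: -1[2]-1* -2[1]-1
~ p11 O@[2]: -1[1]-1 -2[0]+1*
~ p12 X@[0] terminal -1; root [17] d17
compare (X): move=+1 vs pass=-1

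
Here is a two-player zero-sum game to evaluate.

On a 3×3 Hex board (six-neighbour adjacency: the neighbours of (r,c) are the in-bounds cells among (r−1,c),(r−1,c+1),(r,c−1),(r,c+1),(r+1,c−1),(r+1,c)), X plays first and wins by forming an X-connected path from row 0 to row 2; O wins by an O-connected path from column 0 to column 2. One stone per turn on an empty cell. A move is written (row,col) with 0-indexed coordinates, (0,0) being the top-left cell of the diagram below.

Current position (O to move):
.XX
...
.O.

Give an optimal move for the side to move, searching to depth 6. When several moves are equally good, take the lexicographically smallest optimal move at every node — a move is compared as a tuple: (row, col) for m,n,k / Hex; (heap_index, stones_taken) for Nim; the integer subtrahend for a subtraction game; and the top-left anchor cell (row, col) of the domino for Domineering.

p1 O@[.XX/.../.O.]: (0,0)[OXX/.../.O.]-1 (1,0)[.XX/O../.O.]+1* (1,1)[.XX/.O./.O.]+1 (1,2)[.XX/..O/.O.]-1 (2,0)[.XX/.../OO.]+1 (2,2)[.XX/.../.OO]-1
p2 X@[.XX/O../.O.]: (0,0)[XXX/O../.O.]-1* (1,1)[.XX/OX./.O.]-1 (1,2)[.XX/O.X/.O.]-1 (2,0)[.XX/O../XO.]-1 (2,2)[.XX/O../.OX]-1
p3 O@[XXX/O../.O.]: (1,1)[XXX/OO./.O.]+1* (1,2)[XXX/O.O/.O.]+1 (2,0)[XXX/O../OO.]+1 (2,2)[XXX/O../.OO]+1
p4 X@[XXX/OO./.O.]: (1,2)[XXX/OOX/.O.]-1* (2,0)[XXX/OO./XO.]-1 (2,2)[XXX/OO./.OX]-1
p5 O@[XXX/OOX/.O.]: (2,0)[XXX/OOX/OO.]-1 (2,2)[XXX/OOX/.OO]+1*
p6 X@[XXX/OOX/.OO] terminal -1; root [.XX/.../.O.] d6

O's best at [.XX/.../.O.]: (1,0)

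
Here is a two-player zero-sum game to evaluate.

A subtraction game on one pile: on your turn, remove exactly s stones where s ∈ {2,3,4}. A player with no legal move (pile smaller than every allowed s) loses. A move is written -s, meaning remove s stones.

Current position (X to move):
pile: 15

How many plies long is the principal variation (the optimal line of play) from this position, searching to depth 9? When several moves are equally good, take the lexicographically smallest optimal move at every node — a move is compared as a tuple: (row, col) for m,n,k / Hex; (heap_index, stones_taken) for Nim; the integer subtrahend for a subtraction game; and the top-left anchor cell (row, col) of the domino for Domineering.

PV length from [15]: 5 plies

[15] X move#1: -2:+1/13*, -3:+1/12, -4:-1/11
[13] O move#2: -2:-1/11*, -3:-1/10, -4:-1/9
[11] X move#3: -2:-1/9, -3:-1/8, -4:+1/7*
[7] O move#4: -2:-1/5*, -3:-1/4, -4:-1/3
[5] X move#5: -2:-1/3, -3:-1/2, -4:+1/1*
[1] end (terminal -1, O#6); searched 15 to 9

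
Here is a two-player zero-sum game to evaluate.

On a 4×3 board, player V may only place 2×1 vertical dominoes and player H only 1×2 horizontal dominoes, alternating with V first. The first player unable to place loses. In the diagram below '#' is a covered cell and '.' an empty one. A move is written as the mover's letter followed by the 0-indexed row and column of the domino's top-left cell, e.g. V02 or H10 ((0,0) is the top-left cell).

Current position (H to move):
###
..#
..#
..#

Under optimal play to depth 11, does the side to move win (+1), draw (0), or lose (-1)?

value(###/..#/..#/..#, H) = +1

p1 H@[###/..#/..#/..#]: H10[###/###/..#/..#]-1 H20[###/..#/###/..#]+1* H30[###/..#/..#/###]-1
p2 V@[###/..#/###/..#] terminal -1; root [###/..#/..#/..#] d11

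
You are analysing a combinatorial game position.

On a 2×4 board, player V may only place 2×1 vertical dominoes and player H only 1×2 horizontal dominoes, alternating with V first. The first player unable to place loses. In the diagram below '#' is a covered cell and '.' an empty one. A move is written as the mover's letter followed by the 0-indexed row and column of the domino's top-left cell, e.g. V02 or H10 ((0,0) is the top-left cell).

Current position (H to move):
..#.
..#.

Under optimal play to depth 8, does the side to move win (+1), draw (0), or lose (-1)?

value(..#./..#., H) = +1

p1 H@[..#./..#.]: H00[###./..#.]+1* H10[..#./###.]+1
p2 V@[###./..#.]: V03[####/..##]-1*
p3 H@[####/..##]: H10[####/####]+1*
p4 V@[####/####] terminal -1; root [..#./..#.] d8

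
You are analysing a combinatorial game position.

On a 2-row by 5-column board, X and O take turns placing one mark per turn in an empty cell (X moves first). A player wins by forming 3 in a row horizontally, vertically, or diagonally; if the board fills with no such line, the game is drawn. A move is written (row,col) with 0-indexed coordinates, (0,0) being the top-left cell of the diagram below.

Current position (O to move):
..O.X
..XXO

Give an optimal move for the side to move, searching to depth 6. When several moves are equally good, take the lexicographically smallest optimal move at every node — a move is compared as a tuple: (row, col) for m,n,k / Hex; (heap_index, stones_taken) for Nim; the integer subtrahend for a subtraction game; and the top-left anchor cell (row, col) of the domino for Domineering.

[..O.X/..XXO] O move#1: (0,0):-1/O.O.X/..XXO, (0,1):-1/.OO.X/..XXO, (0,3):-1/..OOX/..XXO, (1,0):-1/..O.X/O.XXO, (1,1):+0/..O.X/.OXXO*
[..O.X/.OXXO] X move#2: (0,0):+0/X.O.X/.OXXO*, (0,1):+0/.XO.X/.OXXO, (0,3):+0/..OXX/.OXXO, (1,0):-1/..O.X/XOXXO
[X.O.X/.OXXO] O move#3: (0,1):+0/XOO.X/.OXXO*, (0,3):+0/X.OOX/.OXXO, (1,0):+0/X.O.X/OOXXO
[XOO.X/.OXXO] X move#4: (0,3):+0/XOOXX/.OXXO*, (1,0):-1/XOO.X/XOXXO
[XOOXX/.OXXO] O move#5: (1,0):+0/XOOXX/OOXXO*
[XOOXX/OOXXO] end (terminal +0, X#6); searched ..O.X/..XXO to 6

O's best at [..O.X/..XXO]: (1,1)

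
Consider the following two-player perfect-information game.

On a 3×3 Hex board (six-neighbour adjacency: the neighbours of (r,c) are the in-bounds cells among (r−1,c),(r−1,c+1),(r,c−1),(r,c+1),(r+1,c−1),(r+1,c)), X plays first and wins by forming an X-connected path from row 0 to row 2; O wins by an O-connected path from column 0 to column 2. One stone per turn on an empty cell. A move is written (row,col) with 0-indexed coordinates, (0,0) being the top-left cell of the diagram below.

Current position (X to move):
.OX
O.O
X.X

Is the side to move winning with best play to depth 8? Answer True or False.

X winning at [.OX/O.O/X.X]: True

[.OX/O.O/X.X] X move#1: (0,0):-1/XOX/O.O/X.X, (1,1):+1/.OX/OXO/X.X*, (2,1):-1/.OX/O.O/XXX
[.OX/OXO/X.X] end (terminal -1, O#2); searched .OX/O.O/X.X to 8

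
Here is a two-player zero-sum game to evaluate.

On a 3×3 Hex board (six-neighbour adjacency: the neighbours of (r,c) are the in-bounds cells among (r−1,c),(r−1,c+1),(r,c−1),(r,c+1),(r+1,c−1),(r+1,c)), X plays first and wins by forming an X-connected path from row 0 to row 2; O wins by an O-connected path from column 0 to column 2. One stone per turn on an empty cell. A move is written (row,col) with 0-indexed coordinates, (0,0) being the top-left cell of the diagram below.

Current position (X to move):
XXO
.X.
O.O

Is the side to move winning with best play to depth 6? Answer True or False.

X winning at [XXO/.X./O.O]: True

ply 1, X at XXO/.X./O.O | (1,0)=-1→XXO/XX./O.O; (1,2)=-1→XXO/.XX/O.O; (2,1)=+1→XXO/.X./OXO*
ply 2: XXO/.X./OXO is terminal -1 (O); from XXO/.X./O.O depth 6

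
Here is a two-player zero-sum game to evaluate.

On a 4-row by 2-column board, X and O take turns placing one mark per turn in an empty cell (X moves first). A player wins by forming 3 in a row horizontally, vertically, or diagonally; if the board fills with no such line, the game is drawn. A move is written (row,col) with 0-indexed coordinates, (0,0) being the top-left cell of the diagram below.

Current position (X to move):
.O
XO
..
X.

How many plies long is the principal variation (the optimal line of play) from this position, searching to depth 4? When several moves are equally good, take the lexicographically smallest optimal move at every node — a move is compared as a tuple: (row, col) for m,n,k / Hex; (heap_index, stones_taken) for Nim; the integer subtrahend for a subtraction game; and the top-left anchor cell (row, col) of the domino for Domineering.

ply 1, X at .O/XO/../X. | (0,0)=-1→XO/XO/../X.; (2,0)=+1→.O/XO/X./X.*; (2,1)=+0→.O/XO/.X/X.; (3,1)=-1→.O/XO/../XX
ply 2: .O/XO/X./X. is terminal -1 (O); from .O/XO/../X. depth 4

PV length from [.O/XO/../X.]: 1 ply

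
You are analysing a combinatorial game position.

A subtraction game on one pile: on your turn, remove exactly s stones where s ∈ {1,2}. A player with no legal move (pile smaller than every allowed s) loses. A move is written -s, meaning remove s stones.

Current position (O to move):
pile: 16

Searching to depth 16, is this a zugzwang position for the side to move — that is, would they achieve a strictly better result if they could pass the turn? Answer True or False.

ply 1, O at 16 | -1=+1→15*; -2=-1→14
ply 2, X at 15 | -1=-1→14*; -2=-1→13
ply 3, O at 14 | -1=-1→13; -2=+1→12*
ply 4, X at 12 | -1=-1→11*; -2=-1→10
ply 5, O at 11 | -1=-1→10; -2=+1→9*
ply 6, X at 9 | -1=-1→8*; -2=-1→7
ply 7, O at 8 | -1=-1→7; -2=+1→6*
ply 8, X at 6 | -1=-1→5*; -2=-1→4
ply 9, O at 5 | -1=-1→4; -2=+1→3*
ply 10, X at 3 | -1=-1→2*; -2=-1→1
ply 11, O at 2 | -1=-1→1; -2=+1→0*
ply 12: 0 is terminal -1 (X); from 16 depth 16
if O skipped the turn, X would face:
~ ply 1, X at 16 | -1=+1→15*; -2=-1→14
~ ply 2, O at 15 | -1=-1→14*; -2=-1→13
~ ply 3, X at 14 | -1=-1→13; -2=+1→12*
~ ply 4, O at 12 | -1=-1→11*; -2=-1→10
~ ply 5, X at 11 | -1=-1→10; -2=+1→9*
~ ply 6, O at 9 | -1=-1→8*; -2=-1→7
~ ply 7, X at 8 | -1=-1→7; -2=+1→6*
~ ply 8, O at 6 | -1=-1→5*; -2=-1→4
~ ply 9, X at 5 | -1=-1→4; -2=+1→3*
~ ply 10, O at 3 | -1=-1→2*; -2=-1→1
~ ply 11, X at 2 | -1=-1→1; -2=+1→0*
~ ply 12: 0 is terminal -1 (O); from 16 depth 16
compare (O): move=+1 vs pass=-1

zugzwang(16, O) = False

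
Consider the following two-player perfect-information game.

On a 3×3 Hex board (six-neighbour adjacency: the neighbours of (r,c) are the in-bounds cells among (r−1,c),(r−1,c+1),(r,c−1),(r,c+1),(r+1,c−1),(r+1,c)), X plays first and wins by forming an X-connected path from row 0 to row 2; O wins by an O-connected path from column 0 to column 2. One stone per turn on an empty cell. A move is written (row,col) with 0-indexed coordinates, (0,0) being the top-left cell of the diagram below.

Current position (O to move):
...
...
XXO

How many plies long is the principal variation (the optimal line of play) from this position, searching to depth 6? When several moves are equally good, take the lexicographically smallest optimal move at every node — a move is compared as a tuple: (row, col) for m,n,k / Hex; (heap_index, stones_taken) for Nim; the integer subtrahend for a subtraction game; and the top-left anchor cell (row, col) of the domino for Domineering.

[.../.../XXO] O move#1: (0,0):-1/O../.../XXO*, (0,1):-1/.O./.../XXO, (0,2):-1/..O/.../XXO, (1,0):-1/.../O../XXO, (1,1):-1/.../.O./XXO, (1,2):-1/.../..O/XXO
[O../.../XXO] X move#2: (0,1):+1/OX./.../XXO*, (0,2):+1/O.X/.../XXO, (1,0):+1/O../X../XXO, (1,1):+1/O../.X./XXO, (1,2):+1/O../..X/XXO
[OX./.../XXO] O move#3: (0,2):-1/OXO/.../XXO*, (1,0):-1/OX./O../XXO, (1,1):-1/OX./.O./XXO, (1,2):-1/OX./..O/XXO
[OXO/.../XXO] X move#4: (1,0):+1/OXO/X../XXO*, (1,1):+1/OXO/.X./XXO, (1,2):+1/OXO/..X/XXO
[OXO/X../XXO] end (terminal -1, O#5); searched .../.../XXO to 6

PV length from [.../.../XXO]: 4 plies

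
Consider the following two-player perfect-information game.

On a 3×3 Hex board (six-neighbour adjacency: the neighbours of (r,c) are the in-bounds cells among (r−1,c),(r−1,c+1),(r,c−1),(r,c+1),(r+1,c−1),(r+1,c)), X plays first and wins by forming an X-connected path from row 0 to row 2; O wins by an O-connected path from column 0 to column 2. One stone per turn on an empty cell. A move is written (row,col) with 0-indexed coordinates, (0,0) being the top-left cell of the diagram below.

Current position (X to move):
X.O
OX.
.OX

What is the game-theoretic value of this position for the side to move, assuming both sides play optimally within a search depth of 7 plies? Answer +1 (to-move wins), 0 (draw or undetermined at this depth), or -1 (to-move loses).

value(X.O/OX./.OX, X) = +1

p1 X@[X.O/OX./.OX]: (0,1)[XXO/OX./.OX]+1* (1,2)[X.O/OXX/.OX]-1 (2,0)[X.O/OX./XOX]-1
p2 O@[XXO/OX./.OX]: (1,2)[XXO/OXO/.OX]-1* (2,0)[XXO/OX./OOX]-1
p3 X@[XXO/OXO/.OX]: (2,0)[XXO/OXO/XOX]+1*
p4 O@[XXO/OXO/XOX] terminal -1; root [X.O/OX./.OX] d7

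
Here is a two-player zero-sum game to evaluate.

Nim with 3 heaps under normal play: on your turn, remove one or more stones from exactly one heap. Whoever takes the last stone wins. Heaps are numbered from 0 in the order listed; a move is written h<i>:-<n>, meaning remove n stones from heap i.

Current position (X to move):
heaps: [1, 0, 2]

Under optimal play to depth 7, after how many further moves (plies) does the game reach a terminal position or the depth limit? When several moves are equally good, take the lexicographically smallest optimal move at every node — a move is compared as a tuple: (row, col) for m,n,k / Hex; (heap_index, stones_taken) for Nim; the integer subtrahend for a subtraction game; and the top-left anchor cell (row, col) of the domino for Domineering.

p1 X@[(1,0,2)]: h0:-1[(0,0,2)]-1 h2:-1[(1,0,1)]+1* h2:-2[(1,0,0)]-1
p2 O@[(1,0,1)]: h0:-1[(0,0,1)]-1* h2:-1[(1,0,0)]-1
p3 X@[(0,0,1)]: h2:-1[(0,0,0)]+1*
p4 O@[(0,0,0)] terminal -1; root [(1,0,2)] d7

PV length from [(1,0,2)]: 3 plies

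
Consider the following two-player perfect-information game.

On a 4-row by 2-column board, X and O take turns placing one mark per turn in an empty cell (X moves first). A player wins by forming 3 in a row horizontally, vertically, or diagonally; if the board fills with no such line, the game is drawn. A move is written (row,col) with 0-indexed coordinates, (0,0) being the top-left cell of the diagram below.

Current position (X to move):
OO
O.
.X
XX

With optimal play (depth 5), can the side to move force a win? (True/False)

[OO/O./.X/XX] X move#1: (1,1):+1/OO/OX/.X/XX*, (2,0):+0/OO/O./XX/XX
[OO/OX/.X/XX] end (terminal -1, O#2); searched OO/O./.X/XX to 5

X winning at [OO/O./.X/XX]: True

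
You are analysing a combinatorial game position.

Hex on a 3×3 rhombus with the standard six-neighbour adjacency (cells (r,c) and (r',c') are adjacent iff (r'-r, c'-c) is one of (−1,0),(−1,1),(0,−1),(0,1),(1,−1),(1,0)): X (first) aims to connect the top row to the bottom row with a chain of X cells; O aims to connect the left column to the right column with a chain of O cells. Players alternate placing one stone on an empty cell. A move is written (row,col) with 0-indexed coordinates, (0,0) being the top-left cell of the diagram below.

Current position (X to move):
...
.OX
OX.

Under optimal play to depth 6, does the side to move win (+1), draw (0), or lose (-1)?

ply 1, X at .../.OX/OX. | (0,0)=-1→X../.OX/OX.; (0,1)=-1→.X./.OX/OX.; (0,2)=+1→..X/.OX/OX.*; (1,0)=-1→.../XOX/OX.; (2,2)=-1→.../.OX/OXX
ply 2: ..X/.OX/OX. is terminal -1 (O); from .../.OX/OX. depth 6

value(.../.OX/OX., X) = +1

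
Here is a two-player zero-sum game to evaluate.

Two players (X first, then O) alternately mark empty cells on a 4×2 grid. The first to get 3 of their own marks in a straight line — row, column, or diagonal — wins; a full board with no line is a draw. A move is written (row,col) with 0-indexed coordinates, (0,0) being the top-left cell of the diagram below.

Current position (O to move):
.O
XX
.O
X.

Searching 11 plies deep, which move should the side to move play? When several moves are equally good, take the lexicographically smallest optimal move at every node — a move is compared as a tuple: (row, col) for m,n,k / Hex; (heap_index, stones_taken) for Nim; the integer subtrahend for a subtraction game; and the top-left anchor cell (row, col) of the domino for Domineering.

O's best at [.O/XX/.O/X.]: (2,0)

[.O/XX/.O/X.] O move#1: (0,0):-1/OO/XX/.O/X., (2,0):+0/.O/XX/OO/X.*, (3,1):-1/.O/XX/.O/XO
[.O/XX/OO/X.] X move#2: (0,0):+0/XO/XX/OO/X.*, (3,1):+0/.O/XX/OO/XX
[XO/XX/OO/X.] O move#3: (3,1):+0/XO/XX/OO/XO*
[XO/XX/OO/XO] end (terminal +0, X#4); searched .O/XX/.O/X. to 11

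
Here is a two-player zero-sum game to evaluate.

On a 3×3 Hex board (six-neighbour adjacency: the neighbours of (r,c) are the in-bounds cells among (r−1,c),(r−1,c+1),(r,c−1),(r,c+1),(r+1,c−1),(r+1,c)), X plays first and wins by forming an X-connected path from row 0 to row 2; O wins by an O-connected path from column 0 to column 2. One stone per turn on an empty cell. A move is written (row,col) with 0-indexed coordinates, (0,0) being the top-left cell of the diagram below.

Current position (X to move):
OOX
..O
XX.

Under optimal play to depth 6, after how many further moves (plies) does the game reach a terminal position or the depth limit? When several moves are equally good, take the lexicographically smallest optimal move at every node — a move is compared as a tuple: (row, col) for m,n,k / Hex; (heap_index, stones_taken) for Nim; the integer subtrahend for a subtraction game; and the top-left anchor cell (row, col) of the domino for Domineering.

PV length from [OOX/..O/XX.]: 1 ply

p1 X@[OOX/..O/XX.]: (1,0)[OOX/X.O/XX.]-1 (1,1)[OOX/.XO/XX.]+1* (2,2)[OOX/..O/XXX]-1
p2 O@[OOX/.XO/XX.] terminal -1; root [OOX/..O/XX.] d6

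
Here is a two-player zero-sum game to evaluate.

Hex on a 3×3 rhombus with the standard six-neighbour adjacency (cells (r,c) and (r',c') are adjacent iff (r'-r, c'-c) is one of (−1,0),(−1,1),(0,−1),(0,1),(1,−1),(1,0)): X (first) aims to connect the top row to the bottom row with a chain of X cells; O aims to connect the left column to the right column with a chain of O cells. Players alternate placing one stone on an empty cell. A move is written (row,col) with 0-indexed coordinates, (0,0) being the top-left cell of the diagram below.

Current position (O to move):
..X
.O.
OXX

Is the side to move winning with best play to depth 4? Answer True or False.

p1 O@[..X/.O./OXX]: (0,0)[O.X/.O./OXX]-1 (0,1)[.OX/.O./OXX]-1 (1,0)[..X/OO./OXX]-1 (1,2)[..X/.OO/OXX]+1*
p2 X@[..X/.OO/OXX] terminal -1; root [..X/.O./OXX] d4

O winning at [..X/.O./OXX]: True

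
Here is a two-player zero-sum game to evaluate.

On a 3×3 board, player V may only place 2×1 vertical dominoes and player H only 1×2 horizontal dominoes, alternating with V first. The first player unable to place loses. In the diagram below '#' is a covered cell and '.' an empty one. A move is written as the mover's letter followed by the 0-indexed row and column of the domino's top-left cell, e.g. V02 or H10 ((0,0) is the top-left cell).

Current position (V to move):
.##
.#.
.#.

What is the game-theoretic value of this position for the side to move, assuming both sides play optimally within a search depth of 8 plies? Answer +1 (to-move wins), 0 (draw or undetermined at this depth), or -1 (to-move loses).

value(.##/.#./.#., V) = +1

p1 V@[.##/.#./.#.]: V00[###/##./.#.]+1* V10[.##/##./##.]+1 V12[.##/.##/.##]+1
p2 H@[###/##./.#.] terminal -1; root [.##/.#./.#.] d8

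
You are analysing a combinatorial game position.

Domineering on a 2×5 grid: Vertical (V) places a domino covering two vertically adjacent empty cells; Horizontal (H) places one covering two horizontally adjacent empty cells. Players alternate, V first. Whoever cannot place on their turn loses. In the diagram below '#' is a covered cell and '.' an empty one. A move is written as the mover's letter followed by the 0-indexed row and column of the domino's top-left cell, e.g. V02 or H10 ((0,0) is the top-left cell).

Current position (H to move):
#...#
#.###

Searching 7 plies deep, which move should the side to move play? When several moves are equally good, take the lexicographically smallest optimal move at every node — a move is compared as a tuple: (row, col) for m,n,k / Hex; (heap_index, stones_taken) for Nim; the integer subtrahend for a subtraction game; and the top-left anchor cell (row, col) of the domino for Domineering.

p1 H@[#...#/#.###]: H01[###.#/#.###]+1* H02[#.###/#.###]-1
p2 V@[###.#/#.###] terminal -1; root [#...#/#.###] d7

H's best at [#...#/#.###]: H01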